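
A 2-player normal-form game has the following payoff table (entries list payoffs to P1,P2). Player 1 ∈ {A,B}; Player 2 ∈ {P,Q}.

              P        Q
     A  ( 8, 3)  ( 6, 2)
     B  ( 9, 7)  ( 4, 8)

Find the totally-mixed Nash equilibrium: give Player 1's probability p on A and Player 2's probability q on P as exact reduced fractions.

P1 indiff ⇒ q·8+(1-q)·6 = q·9+(1-q)·4 ⇒ q(-1) = (1-q)(-2) ⇒ q = 2/3
P2 indiff ⇒ p·3+(1-p)·7 = p·2+(1-p)·8 ⇒ p(1) = (1-p)(1) ⇒ p = 1/2

P1 mixes 1/2 on A; P2 mixes 2/3 on P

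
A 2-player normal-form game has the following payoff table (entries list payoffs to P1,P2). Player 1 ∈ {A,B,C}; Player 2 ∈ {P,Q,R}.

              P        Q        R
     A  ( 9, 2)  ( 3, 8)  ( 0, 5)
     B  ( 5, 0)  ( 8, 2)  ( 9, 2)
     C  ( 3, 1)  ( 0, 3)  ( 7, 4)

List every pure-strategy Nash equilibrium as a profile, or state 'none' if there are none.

(A,P): not NE [P2→Q gives 8>2]
(A,Q): not NE [P1→B gives 8>3]
(A,R): not NE [P1→B gives 9>0; P2→Q gives 8>5]
(B,P): not NE [P1→A gives 9>5; P2→R gives 2>0]
(B,Q): NE
(B,R): NE
(C,P): not NE [P1→A gives 9>3; P2→R gives 4>1]
(C,Q): not NE [P1→B gives 8>0; P2→R gives 4>3]
(C,R): not NE [P1→B gives 9>7]

Nash profiles: (B,Q), (B,R)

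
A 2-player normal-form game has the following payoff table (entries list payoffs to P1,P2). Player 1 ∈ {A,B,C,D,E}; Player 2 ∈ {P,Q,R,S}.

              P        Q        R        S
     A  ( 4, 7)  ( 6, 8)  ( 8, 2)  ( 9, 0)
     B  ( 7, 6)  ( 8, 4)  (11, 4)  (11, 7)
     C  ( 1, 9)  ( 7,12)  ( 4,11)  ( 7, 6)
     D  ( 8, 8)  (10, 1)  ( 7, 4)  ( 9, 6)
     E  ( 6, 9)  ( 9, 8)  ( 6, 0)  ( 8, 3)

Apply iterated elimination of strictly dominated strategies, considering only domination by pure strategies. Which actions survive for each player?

Remaining: P1:{B,D} P2:{P,S}

P1 drop A (B beats it: P:7>4 Q:8>6 R:11>8 S:11>9)
P1 drop C (B beats it: P:7>1 Q:8>7 R:11>4 S:11>7)
P1 drop E (D beats it: P:8>6 Q:10>9 R:7>6 S:9>8)
P2 drop Q (P beats it: B:6>4 D:8>1)
P2 drop R (P beats it: B:6>4 D:8>4)
P1→{B,D} P2→{P,S}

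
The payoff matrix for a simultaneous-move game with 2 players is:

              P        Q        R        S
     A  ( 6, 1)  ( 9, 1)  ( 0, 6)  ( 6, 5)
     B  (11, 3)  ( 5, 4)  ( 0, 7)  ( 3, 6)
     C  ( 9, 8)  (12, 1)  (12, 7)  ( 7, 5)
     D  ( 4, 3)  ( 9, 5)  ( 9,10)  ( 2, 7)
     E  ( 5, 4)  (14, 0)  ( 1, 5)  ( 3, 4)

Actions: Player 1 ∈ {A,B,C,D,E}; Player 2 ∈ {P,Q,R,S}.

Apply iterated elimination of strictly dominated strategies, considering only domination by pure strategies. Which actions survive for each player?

Survivors P1:{B,C} P2:{P,R}

P1 drop A (C beats it: P:9>6 Q:12>9 R:12>0 S:7>6)
P1 drop D (C beats it: P:9>4 Q:12>9 R:12>9 S:7>2)
P2 drop Q (R beats it: B:7>4 C:7>1 E:5>0)
P1 drop E (C beats it: P:9>5 R:12>1 S:7>3)
P2 drop S (R beats it: B:7>6 C:7>5)
P1→{B,C} P2→{P,R}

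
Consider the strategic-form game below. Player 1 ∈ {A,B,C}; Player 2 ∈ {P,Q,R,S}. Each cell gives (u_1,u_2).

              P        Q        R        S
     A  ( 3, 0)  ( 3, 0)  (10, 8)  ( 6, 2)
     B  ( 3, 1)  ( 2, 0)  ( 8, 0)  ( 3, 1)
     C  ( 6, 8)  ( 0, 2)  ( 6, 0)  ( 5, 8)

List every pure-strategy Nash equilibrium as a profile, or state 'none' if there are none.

(A,P): not NE [P1→C gives 6>3; P2→R gives 8>0]
(A,Q): not NE [P2→R gives 8>0]
(A,R): NE
(A,S): not NE [P2→R gives 8>2]
(B,P): not NE [P1→C gives 6>3]
(B,Q): not NE [P1→A gives 3>2; P2→S gives 1>0]
(B,R): not NE [P1→A gives 10>8; P2→S gives 1>0]
(B,S): not NE [P1→A gives 6>3]
(C,P): NE
(C,Q): not NE [P1→A gives 3>0; P2→S gives 8>2]
(C,R): not NE [P1→A gives 10>6; P2→S gives 8>0]
(C,S): not NE [P1→A gives 6>5]

Nash profiles: (A,R), (C,P)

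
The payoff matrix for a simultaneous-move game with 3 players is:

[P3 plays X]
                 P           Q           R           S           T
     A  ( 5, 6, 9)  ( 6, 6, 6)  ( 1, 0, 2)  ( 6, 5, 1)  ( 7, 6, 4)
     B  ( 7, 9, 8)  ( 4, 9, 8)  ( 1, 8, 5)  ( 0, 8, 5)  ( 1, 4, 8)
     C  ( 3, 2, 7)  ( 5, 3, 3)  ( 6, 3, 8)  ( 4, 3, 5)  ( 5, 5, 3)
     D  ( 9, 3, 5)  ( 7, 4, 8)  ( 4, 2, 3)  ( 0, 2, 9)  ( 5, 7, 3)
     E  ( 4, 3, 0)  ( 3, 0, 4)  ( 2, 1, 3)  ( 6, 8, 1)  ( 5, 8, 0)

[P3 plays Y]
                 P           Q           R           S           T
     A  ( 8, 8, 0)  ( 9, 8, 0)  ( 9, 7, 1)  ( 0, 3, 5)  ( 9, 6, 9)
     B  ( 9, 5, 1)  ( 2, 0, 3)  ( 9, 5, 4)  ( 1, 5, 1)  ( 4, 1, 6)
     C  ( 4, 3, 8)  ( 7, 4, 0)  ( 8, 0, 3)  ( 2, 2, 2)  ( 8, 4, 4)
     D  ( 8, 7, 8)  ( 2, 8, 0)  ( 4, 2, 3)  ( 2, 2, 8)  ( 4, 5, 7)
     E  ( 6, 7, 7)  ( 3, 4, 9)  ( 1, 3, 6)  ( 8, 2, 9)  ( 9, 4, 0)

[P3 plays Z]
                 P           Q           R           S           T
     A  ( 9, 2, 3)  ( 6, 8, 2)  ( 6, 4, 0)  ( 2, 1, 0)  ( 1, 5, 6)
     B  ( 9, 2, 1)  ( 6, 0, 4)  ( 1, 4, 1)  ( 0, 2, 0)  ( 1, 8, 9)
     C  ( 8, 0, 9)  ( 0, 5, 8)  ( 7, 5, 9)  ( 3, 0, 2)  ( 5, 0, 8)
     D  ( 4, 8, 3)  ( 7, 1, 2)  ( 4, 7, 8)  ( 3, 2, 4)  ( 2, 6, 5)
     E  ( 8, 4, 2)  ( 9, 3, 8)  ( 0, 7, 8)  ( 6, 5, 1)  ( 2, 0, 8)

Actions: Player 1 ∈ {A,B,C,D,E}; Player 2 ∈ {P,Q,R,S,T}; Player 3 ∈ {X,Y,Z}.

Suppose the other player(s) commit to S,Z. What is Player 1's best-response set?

argmax u_1 = {E}

u_1(A vs S,Z) = 2
u_1(B vs S,Z) = 0
u_1(C vs S,Z) = 3
u_1(D vs S,Z) = 3
u_1(E vs S,Z) = 6
max payoff 6 at {E}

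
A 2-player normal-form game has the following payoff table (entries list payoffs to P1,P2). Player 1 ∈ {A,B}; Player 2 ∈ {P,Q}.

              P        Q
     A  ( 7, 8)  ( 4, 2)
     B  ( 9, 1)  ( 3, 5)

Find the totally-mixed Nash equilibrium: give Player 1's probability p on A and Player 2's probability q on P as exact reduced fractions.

P1 indiff ⇒ q·7+(1-q)·4 = q·9+(1-q)·3 ⇒ q(-2) = (1-q)(-1) ⇒ q = 1/3
P2 indiff ⇒ p·8+(1-p)·1 = p·2+(1-p)·5 ⇒ p(6) = (1-p)(4) ⇒ p = 2/5

p=2/5, q=1/3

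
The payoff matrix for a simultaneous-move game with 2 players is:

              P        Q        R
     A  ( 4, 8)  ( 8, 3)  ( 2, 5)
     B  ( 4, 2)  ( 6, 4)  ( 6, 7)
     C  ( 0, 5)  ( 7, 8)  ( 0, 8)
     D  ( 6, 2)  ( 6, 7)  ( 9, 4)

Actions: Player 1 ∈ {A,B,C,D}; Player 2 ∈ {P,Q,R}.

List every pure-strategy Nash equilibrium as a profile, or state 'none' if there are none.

(A,P): not NE [P1→D gives 6>4]
(A,Q): not NE [P2→P gives 8>3]
(A,R): not NE [P1→D gives 9>2; P2→P gives 8>5]
(B,P): not NE [P1→D gives 6>4; P2→R gives 7>2]
(B,Q): not NE [P1→A gives 8>6; P2→R gives 7>4]
(B,R): not NE [P1→D gives 9>6]
(C,P): not NE [P1→D gives 6>0; P2→R gives 8>5]
(C,Q): not NE [P1→A gives 8>7]
(C,R): not NE [P1→D gives 9>0]
(D,P): not NE [P2→Q gives 7>2]
(D,Q): not NE [P1→A gives 8>6]
(D,R): not NE [P2→Q gives 7>4]

Equilibria: none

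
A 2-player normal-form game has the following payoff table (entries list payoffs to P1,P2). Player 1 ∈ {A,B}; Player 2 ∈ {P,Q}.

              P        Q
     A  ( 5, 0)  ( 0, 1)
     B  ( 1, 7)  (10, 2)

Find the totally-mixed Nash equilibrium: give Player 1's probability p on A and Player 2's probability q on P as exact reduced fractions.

P1 mixes 5/6 on A; P2 mixes 5/7 on P

P1 indiff ⇒ q·5+(1-q)·0 = q·1+(1-q)·10 ⇒ q(4) = (1-q)(10) ⇒ q = 5/7
P2 indiff ⇒ p·0+(1-p)·7 = p·1+(1-p)·2 ⇒ p(-1) = (1-p)(-5) ⇒ p = 5/6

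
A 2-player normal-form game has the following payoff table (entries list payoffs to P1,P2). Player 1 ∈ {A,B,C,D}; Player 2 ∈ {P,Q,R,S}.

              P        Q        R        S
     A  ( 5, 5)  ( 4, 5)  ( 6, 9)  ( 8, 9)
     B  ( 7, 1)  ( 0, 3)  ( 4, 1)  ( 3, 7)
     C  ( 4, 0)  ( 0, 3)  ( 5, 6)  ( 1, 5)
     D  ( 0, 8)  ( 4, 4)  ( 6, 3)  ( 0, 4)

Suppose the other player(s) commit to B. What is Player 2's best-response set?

BR_2 = {S}

u_2(P vs B) = 1
u_2(Q vs B) = 3
u_2(R vs B) = 1
u_2(S vs B) = 7
max payoff 7 at {S}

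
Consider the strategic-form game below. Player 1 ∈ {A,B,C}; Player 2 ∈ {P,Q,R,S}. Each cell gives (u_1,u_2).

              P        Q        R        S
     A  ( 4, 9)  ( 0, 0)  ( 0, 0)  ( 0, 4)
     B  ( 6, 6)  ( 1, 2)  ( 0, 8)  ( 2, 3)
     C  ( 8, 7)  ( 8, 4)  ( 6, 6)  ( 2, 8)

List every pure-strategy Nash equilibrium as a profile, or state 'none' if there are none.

(A,P): not NE [P1→C gives 8>4]
(A,Q): not NE [P1→C gives 8>0; P2→P gives 9>0]
(A,R): not NE [P1→C gives 6>0; P2→P gives 9>0]
(A,S): not NE [P1→C gives 2>0; P2→P gives 9>4]
(B,P): not NE [P1→C gives 8>6; P2→R gives 8>6]
(B,Q): not NE [P1→C gives 8>1; P2→R gives 8>2]
(B,R): not NE [P1→C gives 6>0]
(B,S): not NE [P2→R gives 8>3]
(C,P): not NE [P2→S gives 8>7]
(C,Q): not NE [P2→S gives 8>4]
(C,R): not NE [P2→S gives 8>6]
(C,S): NE

Nash profiles: (C,S)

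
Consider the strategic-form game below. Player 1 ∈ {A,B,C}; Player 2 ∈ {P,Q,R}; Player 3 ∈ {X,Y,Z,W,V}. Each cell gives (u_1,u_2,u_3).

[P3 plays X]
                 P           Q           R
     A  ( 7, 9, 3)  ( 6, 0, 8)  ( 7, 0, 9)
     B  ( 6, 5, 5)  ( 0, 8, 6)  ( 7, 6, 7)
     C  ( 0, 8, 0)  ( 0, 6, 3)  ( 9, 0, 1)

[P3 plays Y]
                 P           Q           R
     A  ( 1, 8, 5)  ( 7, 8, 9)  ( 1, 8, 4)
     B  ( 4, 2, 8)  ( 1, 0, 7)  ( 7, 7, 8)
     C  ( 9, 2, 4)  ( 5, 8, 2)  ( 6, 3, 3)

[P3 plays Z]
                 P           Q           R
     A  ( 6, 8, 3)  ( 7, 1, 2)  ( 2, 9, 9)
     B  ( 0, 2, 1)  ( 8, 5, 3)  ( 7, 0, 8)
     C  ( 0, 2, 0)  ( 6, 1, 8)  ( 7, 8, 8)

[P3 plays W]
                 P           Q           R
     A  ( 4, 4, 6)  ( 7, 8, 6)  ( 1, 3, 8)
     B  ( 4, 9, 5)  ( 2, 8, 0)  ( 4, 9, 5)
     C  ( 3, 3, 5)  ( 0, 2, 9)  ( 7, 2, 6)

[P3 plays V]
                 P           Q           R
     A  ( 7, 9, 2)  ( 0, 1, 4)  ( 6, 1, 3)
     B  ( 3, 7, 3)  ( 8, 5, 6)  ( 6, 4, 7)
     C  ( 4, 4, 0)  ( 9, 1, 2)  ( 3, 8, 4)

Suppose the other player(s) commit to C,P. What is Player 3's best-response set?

P3 best: {W}

u_3(X vs C,P) = 0
u_3(Y vs C,P) = 4
u_3(Z vs C,P) = 0
u_3(W vs C,P) = 5
u_3(V vs C,P) = 0
max payoff 5 at {W}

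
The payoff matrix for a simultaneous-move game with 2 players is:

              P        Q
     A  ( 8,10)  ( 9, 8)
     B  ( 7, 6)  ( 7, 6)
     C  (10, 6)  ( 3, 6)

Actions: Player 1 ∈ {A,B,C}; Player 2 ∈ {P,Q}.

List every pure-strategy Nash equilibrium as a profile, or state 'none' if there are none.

(A,P): not NE [P1→C gives 10>8]
(A,Q): not NE [P2→P gives 10>8]
(B,P): not NE [P1→C gives 10>7]
(B,Q): not NE [P1→A gives 9>7]
(C,P): NE
(C,Q): not NE [P1→A gives 9>3]

NE set: (C,P)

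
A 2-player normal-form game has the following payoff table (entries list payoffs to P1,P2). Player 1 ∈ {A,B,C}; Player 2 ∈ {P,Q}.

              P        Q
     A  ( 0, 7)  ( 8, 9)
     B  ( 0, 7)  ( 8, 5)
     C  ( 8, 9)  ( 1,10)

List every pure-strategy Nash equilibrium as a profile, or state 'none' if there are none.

(A,P): not NE [P1→C gives 8>0; P2→Q gives 9>7]
(A,Q): NE
(B,P): not NE [P1→C gives 8>0]
(B,Q): not NE [P2→P gives 7>5]
(C,P): not NE [P2→Q gives 10>9]
(C,Q): not NE [P1→B gives 8>1]

NE set: (A,Q)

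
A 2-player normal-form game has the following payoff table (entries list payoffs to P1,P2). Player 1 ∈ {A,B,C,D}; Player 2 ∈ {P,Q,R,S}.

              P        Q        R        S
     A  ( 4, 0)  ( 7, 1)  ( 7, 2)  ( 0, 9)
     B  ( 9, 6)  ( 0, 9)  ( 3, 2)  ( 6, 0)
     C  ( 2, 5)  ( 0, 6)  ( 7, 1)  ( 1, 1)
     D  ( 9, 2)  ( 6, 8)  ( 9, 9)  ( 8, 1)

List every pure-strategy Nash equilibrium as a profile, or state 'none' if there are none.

PSNE = {(D,R)}

(A,P): not NE [P1→D gives 9>4; P2→S gives 9>0]
(A,Q): not NE [P2→S gives 9>1]
(A,R): not NE [P1→D gives 9>7; P2→S gives 9>2]
(A,S): not NE [P1→D gives 8>0]
(B,P): not NE [P2→Q gives 9>6]
(B,Q): not NE [P1→A gives 7>0]
(B,R): not NE [P1→D gives 9>3; P2→Q gives 9>2]
(B,S): not NE [P1→D gives 8>6; P2→Q gives 9>0]
(C,P): not NE [P1→D gives 9>2; P2→Q gives 6>5]
(C,Q): not NE [P1→A gives 7>0]
(C,R): not NE [P1→D gives 9>7; P2→Q gives 6>1]
(C,S): not NE [P1→D gives 8>1; P2→Q gives 6>1]
(D,P): not NE [P2→R gives 9>2]
(D,Q): not NE [P1→A gives 7>6; P2→R gives 9>8]
(D,R): NE
(D,S): not NE [P2→R gives 9>1]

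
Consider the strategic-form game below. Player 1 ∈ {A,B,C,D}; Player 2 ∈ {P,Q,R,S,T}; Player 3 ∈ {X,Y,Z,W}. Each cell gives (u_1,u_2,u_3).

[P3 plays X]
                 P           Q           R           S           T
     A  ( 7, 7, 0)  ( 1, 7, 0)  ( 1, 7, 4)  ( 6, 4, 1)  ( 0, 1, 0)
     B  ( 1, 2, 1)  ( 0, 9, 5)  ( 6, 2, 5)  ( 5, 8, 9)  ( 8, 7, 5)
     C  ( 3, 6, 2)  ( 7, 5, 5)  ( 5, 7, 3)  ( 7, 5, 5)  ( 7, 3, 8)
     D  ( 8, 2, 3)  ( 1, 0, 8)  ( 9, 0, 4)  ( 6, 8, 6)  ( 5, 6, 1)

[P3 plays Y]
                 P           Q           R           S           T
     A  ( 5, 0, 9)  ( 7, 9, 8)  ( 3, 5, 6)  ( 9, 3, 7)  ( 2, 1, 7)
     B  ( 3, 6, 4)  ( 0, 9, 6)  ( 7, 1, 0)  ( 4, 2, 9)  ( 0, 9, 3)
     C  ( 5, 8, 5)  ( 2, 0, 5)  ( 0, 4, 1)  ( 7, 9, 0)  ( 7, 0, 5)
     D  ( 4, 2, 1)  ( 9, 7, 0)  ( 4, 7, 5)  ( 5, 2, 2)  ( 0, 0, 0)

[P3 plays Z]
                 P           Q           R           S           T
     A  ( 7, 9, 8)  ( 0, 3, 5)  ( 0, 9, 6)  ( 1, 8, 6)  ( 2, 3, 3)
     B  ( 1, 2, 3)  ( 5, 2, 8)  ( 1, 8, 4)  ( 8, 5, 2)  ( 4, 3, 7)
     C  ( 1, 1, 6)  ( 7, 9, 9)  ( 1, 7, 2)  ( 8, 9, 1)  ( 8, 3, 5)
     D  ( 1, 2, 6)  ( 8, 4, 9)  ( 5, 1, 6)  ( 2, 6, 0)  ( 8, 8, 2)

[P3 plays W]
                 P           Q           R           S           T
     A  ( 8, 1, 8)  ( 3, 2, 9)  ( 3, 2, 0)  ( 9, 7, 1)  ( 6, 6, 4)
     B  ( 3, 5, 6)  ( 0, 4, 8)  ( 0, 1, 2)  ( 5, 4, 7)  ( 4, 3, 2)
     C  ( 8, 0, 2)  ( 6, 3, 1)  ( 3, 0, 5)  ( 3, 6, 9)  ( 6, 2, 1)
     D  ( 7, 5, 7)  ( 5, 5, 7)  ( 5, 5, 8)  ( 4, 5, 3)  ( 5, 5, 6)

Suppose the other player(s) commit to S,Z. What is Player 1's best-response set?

BR_1 = {B,C}

u_1(A vs S,Z) = 1
u_1(B vs S,Z) = 8
u_1(C vs S,Z) = 8
u_1(D vs S,Z) = 2
max payoff 8 at {B,C}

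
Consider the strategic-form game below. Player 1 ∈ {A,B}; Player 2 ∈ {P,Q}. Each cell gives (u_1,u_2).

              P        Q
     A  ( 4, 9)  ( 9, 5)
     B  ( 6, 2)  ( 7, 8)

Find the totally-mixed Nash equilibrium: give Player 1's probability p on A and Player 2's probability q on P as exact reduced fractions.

(p,q) = (3/5, 1/2)

P1 indiff ⇒ q·4+(1-q)·9 = q·6+(1-q)·7 ⇒ q(-2) = (1-q)(-2) ⇒ q = 1/2
P2 indiff ⇒ p·9+(1-p)·2 = p·5+(1-p)·8 ⇒ p(4) = (1-p)(6) ⇒ p = 3/5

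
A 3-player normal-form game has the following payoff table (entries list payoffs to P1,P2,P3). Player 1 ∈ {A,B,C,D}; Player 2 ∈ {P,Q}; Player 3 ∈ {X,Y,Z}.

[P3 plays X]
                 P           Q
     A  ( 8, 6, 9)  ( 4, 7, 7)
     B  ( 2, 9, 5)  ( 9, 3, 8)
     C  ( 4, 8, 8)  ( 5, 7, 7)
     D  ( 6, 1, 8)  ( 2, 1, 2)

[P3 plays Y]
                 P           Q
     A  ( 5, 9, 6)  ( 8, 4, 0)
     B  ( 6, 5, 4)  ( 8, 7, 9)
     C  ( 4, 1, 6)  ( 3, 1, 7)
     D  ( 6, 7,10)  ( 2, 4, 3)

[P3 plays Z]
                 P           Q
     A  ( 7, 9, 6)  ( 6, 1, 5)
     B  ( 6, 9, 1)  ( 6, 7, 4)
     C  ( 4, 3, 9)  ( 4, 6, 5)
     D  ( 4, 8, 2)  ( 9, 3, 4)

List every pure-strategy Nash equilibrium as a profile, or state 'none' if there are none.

NE set: (B,Q,Y), (D,P,Y)

(A,P,X): not NE [P2→Q gives 7>6]
(A,P,Y): not NE [P1→D gives 6>5; P3→X gives 9>6]
(A,P,Z): not NE [P3→X gives 9>6]
(A,Q,X): not NE [P1→B gives 9>4]
(A,Q,Y): not NE [P2→P gives 9>4; P3→X gives 7>0]
(A,Q,Z): not NE [P1→D gives 9>6; P2→P gives 9>1; P3→X gives 7>5]
(B,P,X): not NE [P1→A gives 8>2]
(B,P,Y): not NE [P2→Q gives 7>5; P3→X gives 5>4]
(B,P,Z): not NE [P1→A gives 7>6; P3→X gives 5>1]
(B,Q,X): not NE [P2→P gives 9>3; P3→Y gives 9>8]
(B,Q,Y): NE
(B,Q,Z): not NE [P1→D gives 9>6; P2→P gives 9>7; P3→Y gives 9>4]
(C,P,X): not NE [P1→A gives 8>4; P3→Z gives 9>8]
(C,P,Y): not NE [P1→D gives 6>4; P3→Z gives 9>6]
(C,P,Z): not NE [P1→A gives 7>4; P2→Q gives 6>3]
(C,Q,X): not NE [P1→B gives 9>5; P2→P gives 8>7]
(C,Q,Y): not NE [P1→B gives 8>3]
(C,Q,Z): not NE [P1→D gives 9>4; P3→Y gives 7>5]
(D,P,X): not NE [P1→A gives 8>6; P3→Y gives 10>8]
(D,P,Y): NE
(D,P,Z): not NE [P1→A gives 7>4; P3→Y gives 10>2]
(D,Q,X): not NE [P1→B gives 9>2; P3→Z gives 4>2]
(D,Q,Y): not NE [P1→B gives 8>2; P2→P gives 7>4; P3→Z gives 4>3]
(D,Q,Z): not NE [P2→P gives 8>3]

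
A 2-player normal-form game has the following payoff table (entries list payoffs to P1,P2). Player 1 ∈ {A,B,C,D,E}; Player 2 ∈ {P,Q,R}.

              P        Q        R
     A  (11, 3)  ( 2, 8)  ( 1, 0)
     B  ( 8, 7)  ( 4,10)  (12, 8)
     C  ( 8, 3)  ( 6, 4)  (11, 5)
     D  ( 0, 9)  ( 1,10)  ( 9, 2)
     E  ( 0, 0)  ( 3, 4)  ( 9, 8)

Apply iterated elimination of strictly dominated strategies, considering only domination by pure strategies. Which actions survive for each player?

P1 drop D (B beats it: P:8>0 Q:4>1 R:12>9)
P1 drop E (B beats it: P:8>0 Q:4>3 R:12>9)
P2 drop P (Q beats it: A:8>3 B:10>7 C:4>3)
P1 drop A (B beats it: Q:4>2 R:12>1)
P1→{B,C} P2→{Q,R}

Survivors P1:{B,C} P2:{Q,R}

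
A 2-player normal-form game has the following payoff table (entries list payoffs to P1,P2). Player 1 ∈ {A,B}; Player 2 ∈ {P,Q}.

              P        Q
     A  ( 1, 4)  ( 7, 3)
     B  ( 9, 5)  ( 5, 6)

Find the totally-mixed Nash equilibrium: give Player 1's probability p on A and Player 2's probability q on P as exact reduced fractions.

P1 indiff ⇒ q·1+(1-q)·7 = q·9+(1-q)·5 ⇒ q(-8) = (1-q)(-2) ⇒ q = 1/5
P2 indiff ⇒ p·4+(1-p)·5 = p·3+(1-p)·6 ⇒ p(1) = (1-p)(1) ⇒ p = 1/2

(p,q) = (1/2, 1/5)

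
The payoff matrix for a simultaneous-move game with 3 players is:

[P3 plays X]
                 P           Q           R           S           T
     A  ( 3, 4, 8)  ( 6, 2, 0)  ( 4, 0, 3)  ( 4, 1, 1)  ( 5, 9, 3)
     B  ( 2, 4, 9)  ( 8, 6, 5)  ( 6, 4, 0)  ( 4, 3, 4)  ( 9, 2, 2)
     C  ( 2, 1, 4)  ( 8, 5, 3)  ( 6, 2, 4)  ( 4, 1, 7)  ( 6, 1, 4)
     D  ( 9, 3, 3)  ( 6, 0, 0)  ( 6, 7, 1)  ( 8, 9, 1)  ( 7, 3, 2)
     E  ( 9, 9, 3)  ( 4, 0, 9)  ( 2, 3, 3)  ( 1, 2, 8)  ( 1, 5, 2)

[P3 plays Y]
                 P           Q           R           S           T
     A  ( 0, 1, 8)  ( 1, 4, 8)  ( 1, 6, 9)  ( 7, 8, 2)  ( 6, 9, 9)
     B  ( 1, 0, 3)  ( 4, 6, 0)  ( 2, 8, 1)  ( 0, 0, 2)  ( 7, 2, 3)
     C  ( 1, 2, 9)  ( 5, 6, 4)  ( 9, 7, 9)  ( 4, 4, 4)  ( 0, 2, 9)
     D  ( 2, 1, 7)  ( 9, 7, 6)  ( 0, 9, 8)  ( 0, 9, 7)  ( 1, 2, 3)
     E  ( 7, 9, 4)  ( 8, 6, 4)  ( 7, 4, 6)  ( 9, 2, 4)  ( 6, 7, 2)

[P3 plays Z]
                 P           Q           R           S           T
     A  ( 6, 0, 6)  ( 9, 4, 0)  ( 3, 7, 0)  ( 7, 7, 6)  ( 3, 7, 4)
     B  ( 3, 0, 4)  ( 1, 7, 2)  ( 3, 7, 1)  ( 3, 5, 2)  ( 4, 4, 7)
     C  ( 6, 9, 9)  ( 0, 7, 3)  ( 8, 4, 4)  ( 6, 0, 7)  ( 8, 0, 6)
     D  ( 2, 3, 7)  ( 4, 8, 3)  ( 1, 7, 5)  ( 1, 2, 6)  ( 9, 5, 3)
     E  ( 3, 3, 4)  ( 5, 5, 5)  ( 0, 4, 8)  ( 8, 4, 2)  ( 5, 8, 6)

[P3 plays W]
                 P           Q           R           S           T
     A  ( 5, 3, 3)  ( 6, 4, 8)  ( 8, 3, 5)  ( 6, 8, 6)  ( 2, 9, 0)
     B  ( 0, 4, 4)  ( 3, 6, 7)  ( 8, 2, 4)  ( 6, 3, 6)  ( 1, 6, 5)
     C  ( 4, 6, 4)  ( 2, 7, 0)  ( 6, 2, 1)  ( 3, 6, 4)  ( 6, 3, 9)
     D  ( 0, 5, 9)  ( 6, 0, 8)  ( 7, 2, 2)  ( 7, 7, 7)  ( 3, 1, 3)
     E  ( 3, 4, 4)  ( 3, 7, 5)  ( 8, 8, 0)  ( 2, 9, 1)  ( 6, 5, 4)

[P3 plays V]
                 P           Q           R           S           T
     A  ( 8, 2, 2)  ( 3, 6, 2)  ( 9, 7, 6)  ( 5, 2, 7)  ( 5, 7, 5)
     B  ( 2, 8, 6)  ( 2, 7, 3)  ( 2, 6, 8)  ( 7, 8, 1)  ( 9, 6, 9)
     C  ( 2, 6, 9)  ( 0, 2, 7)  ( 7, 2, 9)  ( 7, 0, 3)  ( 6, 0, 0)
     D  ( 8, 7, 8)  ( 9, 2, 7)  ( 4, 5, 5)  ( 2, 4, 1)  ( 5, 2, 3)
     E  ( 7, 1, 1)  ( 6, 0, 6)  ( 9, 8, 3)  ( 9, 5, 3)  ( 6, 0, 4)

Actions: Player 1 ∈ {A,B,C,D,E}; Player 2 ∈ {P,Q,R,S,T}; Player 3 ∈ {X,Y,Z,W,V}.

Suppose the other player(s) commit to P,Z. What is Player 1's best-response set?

BR_1 = {A,C}

u_1(A vs P,Z) = 6
u_1(B vs P,Z) = 3
u_1(C vs P,Z) = 6
u_1(D vs P,Z) = 2
u_1(E vs P,Z) = 3
max payoff 6 at {A,C}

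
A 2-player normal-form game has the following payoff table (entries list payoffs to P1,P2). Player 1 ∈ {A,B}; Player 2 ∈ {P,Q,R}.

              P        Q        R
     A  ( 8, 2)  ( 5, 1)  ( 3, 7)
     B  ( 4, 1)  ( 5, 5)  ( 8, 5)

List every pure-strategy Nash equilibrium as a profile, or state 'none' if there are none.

PSNE = {(B,Q), (B,R)}

(A,P): not NE [P2→R gives 7>2]
(A,Q): not NE [P2→R gives 7>1]
(A,R): not NE [P1→B gives 8>3]
(B,P): not NE [P1→A gives 8>4; P2→R gives 5>1]
(B,Q): NE
(B,R): NE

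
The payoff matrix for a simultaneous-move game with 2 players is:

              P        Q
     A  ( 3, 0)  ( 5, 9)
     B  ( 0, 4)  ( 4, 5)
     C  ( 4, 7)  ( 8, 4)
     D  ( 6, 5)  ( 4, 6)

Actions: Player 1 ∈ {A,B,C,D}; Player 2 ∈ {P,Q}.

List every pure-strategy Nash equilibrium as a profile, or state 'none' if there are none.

Equilibria: none

(A,P): not NE [P1→D gives 6>3; P2→Q gives 9>0]
(A,Q): not NE [P1→C gives 8>5]
(B,P): not NE [P1→D gives 6>0; P2→Q gives 5>4]
(B,Q): not NE [P1→C gives 8>4]
(C,P): not NE [P1→D gives 6>4]
(C,Q): not NE [P2→P gives 7>4]
(D,P): not NE [P2→Q gives 6>5]
(D,Q): not NE [P1→C gives 8>4]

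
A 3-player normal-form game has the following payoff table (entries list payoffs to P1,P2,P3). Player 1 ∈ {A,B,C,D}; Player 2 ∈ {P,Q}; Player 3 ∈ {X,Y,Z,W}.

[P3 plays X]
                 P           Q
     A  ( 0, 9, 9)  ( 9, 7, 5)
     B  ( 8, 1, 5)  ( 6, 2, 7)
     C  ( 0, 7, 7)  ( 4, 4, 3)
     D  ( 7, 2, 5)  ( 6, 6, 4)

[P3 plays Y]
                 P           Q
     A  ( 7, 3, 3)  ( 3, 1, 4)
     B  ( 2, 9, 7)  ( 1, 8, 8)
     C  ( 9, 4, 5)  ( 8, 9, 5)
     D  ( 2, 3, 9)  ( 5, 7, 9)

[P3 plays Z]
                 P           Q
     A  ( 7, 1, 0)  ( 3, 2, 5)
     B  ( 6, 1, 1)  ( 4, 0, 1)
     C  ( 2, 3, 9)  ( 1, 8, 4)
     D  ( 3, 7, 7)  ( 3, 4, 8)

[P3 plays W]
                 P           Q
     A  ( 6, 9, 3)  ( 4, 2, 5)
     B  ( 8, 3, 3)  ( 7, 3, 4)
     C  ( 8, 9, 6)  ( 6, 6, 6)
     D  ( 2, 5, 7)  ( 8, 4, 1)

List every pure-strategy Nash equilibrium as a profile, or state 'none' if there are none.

(A,P,X): not NE [P1→B gives 8>0]
(A,P,Y): not NE [P1→C gives 9>7; P3→X gives 9>3]
(A,P,Z): not NE [P2→Q gives 2>1; P3→X gives 9>0]
(A,P,W): not NE [P1→C gives 8>6; P3→X gives 9>3]
(A,Q,X): not NE [P2→P gives 9>7]
(A,Q,Y): not NE [P1→C gives 8>3; P2→P gives 3>1; P3→W gives 5>4]
(A,Q,Z): not NE [P1→B gives 4>3]
(A,Q,W): not NE [P1→D gives 8>4; P2→P gives 9>2]
(B,P,X): not NE [P2→Q gives 2>1; P3→Y gives 7>5]
(B,P,Y): not NE [P1→C gives 9>2]
(B,P,Z): not NE [P1→A gives 7>6; P3→Y gives 7>1]
(B,P,W): not NE [P3→Y gives 7>3]
(B,Q,X): not NE [P1→A gives 9>6; P3→Y gives 8>7]
(B,Q,Y): not NE [P1→C gives 8>1; P2→P gives 9>8]
(B,Q,Z): not NE [P2→P gives 1>0; P3→Y gives 8>1]
(B,Q,W): not NE [P1→D gives 8>7; P3→Y gives 8>4]
(C,P,X): not NE [P1→B gives 8>0; P3→Z gives 9>7]
(C,P,Y): not NE [P2→Q gives 9>4; P3→Z gives 9>5]
(C,P,Z): not NE [P1→A gives 7>2; P2→Q gives 8>3]
(C,P,W): not NE [P3→Z gives 9>6]
(C,Q,X): not NE [P1→A gives 9>4; P2→P gives 7>4; P3→W gives 6>3]
(C,Q,Y): not NE [P3→W gives 6>5]
(C,Q,Z): not NE [P1→B gives 4>1; P3→W gives 6>4]
(C,Q,W): not NE [P1→D gives 8>6; P2→P gives 9>6]
(D,P,X): not NE [P1→B gives 8>7; P2→Q gives 6>2; P3→Y gives 9>5]
(D,P,Y): not NE [P1→C gives 9>2; P2→Q gives 7>3]
(D,P,Z): not NE [P1→A gives 7>3; P3→Y gives 9>7]
(D,P,W): not NE [P1→C gives 8>2; P3→Y gives 9>7]
(D,Q,X): not NE [P1→A gives 9>6; P3→Y gives 9>4]
(D,Q,Y): not NE [P1→C gives 8>5]
(D,Q,Z): not NE [P1→B gives 4>3; P2→P gives 7>4; P3→Y gives 9>8]
(D,Q,W): not NE [P2→P gives 5>4; P3→Y gives 9>1]

No pure NE.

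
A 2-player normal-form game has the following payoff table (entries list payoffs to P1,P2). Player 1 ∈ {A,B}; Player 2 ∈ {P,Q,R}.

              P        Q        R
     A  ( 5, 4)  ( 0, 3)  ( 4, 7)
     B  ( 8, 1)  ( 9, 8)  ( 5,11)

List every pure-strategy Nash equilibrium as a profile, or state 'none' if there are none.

PSNE = {(B,R)}

(A,P): not NE [P1→B gives 8>5; P2→R gives 7>4]
(A,Q): not NE [P1→B gives 9>0; P2→R gives 7>3]
(A,R): not NE [P1→B gives 5>4]
(B,P): not NE [P2→R gives 11>1]
(B,Q): not NE [P2→R gives 11>8]
(B,R): NE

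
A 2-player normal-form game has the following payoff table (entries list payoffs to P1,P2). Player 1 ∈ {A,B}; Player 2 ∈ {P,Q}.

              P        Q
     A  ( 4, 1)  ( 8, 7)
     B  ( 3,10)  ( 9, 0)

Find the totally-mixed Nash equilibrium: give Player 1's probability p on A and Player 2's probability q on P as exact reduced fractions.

P1 indiff ⇒ q·4+(1-q)·8 = q·3+(1-q)·9 ⇒ q(1) = (1-q)(1) ⇒ q = 1/2
P2 indiff ⇒ p·1+(1-p)·10 = p·7+(1-p)·0 ⇒ p(-6) = (1-p)(-10) ⇒ p = 5/8

(p,q) = (5/8, 1/2)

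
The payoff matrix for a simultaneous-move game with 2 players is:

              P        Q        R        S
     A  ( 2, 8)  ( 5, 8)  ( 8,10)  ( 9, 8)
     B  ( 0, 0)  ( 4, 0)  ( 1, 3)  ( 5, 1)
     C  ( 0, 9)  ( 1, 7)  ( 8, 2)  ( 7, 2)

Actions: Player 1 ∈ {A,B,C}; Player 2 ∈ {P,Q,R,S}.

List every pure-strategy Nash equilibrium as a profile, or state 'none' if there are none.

(A,P): not NE [P2→R gives 10>8]
(A,Q): not NE [P2→R gives 10>8]
(A,R): NE
(A,S): not NE [P2→R gives 10>8]
(B,P): not NE [P1→A gives 2>0; P2→R gives 3>0]
(B,Q): not NE [P1→A gives 5>4; P2→R gives 3>0]
(B,R): not NE [P1→C gives 8>1]
(B,S): not NE [P1→A gives 9>5; P2→R gives 3>1]
(C,P): not NE [P1→A gives 2>0]
(C,Q): not NE [P1→A gives 5>1; P2→P gives 9>7]
(C,R): not NE [P2→P gives 9>2]
(C,S): not NE [P1→A gives 9>7; P2→P gives 9>2]

PSNE = {(A,R)}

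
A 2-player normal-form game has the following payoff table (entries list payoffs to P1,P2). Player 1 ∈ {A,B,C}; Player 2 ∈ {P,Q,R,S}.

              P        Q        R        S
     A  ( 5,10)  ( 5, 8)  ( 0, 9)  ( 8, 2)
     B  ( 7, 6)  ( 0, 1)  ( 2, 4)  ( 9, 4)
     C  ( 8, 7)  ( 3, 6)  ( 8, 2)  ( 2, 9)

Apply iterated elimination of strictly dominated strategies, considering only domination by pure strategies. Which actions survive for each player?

P2 drop Q (P beats it: A:10>8 B:6>1 C:7>6)
P1 drop A (B beats it: P:7>5 R:2>0 S:9>8)
P2 drop R (P beats it: B:6>4 C:7>2)
P1→{B,C} P2→{P,S}

IESDS → P1:{B,C} P2:{P,S}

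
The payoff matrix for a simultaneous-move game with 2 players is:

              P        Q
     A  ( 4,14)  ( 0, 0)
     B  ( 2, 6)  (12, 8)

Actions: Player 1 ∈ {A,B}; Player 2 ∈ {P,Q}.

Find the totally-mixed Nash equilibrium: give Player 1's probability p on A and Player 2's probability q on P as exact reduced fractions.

P1 indiff ⇒ q·4+(1-q)·0 = q·2+(1-q)·12 ⇒ q(2) = (1-q)(12) ⇒ q = 6/7
P2 indiff ⇒ p·14+(1-p)·6 = p·0+(1-p)·8 ⇒ p(14) = (1-p)(2) ⇒ p = 1/8

(p,q) = (1/8, 6/7)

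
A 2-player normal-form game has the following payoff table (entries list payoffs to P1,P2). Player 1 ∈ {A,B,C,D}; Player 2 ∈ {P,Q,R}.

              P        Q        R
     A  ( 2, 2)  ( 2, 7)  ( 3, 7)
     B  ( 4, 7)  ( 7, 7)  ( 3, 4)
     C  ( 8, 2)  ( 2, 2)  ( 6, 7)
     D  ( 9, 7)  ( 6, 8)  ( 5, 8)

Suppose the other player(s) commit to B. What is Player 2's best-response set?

argmax u_2 = {P,Q}

u_2(P vs B) = 7
u_2(Q vs B) = 7
u_2(R vs B) = 4
max payoff 7 at {P,Q}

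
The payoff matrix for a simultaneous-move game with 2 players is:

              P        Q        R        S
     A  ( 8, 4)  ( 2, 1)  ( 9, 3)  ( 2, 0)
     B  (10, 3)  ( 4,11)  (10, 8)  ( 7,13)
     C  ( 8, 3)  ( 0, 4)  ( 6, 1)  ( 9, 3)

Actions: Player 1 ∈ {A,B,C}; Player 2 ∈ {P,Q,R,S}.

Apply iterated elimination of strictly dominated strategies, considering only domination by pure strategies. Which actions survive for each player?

IESDS → P1:{B,C} P2:{Q,S}

P1 drop A (B beats it: P:10>8 Q:4>2 R:10>9 S:7>2)
P2 drop P (Q beats it: B:11>3 C:4>3)
P2 drop R (Q beats it: B:11>8 C:4>1)
P1→{B,C} P2→{Q,S}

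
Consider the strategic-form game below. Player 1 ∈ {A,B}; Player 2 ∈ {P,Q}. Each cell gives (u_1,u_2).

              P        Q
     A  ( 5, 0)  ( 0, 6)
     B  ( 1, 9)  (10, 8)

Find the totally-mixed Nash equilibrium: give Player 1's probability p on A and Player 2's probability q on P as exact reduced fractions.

p=1/7, q=5/7

P1 indiff ⇒ q·5+(1-q)·0 = q·1+(1-q)·10 ⇒ q(4) = (1-q)(10) ⇒ q = 5/7
P2 indiff ⇒ p·0+(1-p)·9 = p·6+(1-p)·8 ⇒ p(-6) = (1-p)(-1) ⇒ p = 1/7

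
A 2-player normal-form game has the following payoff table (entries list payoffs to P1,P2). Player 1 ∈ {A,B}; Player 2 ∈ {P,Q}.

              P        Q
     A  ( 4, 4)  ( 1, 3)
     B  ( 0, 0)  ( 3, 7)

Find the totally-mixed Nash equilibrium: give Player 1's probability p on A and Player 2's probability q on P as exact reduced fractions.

P1 mixes 7/8 on A; P2 mixes 1/3 on P

P1 indiff ⇒ q·4+(1-q)·1 = q·0+(1-q)·3 ⇒ q(4) = (1-q)(2) ⇒ q = 1/3
P2 indiff ⇒ p·4+(1-p)·0 = p·3+(1-p)·7 ⇒ p(1) = (1-p)(7) ⇒ p = 7/8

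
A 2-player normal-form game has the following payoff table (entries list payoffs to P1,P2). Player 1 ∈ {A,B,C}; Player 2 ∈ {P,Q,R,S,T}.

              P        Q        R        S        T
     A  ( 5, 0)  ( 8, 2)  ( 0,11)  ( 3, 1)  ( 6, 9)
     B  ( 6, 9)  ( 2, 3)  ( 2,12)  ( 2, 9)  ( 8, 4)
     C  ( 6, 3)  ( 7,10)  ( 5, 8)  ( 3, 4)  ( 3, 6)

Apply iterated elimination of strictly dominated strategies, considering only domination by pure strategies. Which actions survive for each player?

IESDS → P1:{A,C} P2:{Q,R}

P2 drop P (R beats it: A:11>0 B:12>9 C:8>3)
P2 drop S (R beats it: A:11>1 B:12>9 C:8>4)
P2 drop T (R beats it: A:11>9 B:12>4 C:8>6)
P1 drop B (C beats it: Q:7>2 R:5>2)
P1→{A,C} P2→{Q,R}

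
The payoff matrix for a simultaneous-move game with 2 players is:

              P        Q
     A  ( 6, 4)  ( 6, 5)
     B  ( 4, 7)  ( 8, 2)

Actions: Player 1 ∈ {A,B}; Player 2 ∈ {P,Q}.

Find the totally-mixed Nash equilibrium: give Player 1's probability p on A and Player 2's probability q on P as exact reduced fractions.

P1 indiff ⇒ q·6+(1-q)·6 = q·4+(1-q)·8 ⇒ q(2) = (1-q)(2) ⇒ q = 1/2
P2 indiff ⇒ p·4+(1-p)·7 = p·5+(1-p)·2 ⇒ p(-1) = (1-p)(-5) ⇒ p = 5/6

p=5/6, q=1/2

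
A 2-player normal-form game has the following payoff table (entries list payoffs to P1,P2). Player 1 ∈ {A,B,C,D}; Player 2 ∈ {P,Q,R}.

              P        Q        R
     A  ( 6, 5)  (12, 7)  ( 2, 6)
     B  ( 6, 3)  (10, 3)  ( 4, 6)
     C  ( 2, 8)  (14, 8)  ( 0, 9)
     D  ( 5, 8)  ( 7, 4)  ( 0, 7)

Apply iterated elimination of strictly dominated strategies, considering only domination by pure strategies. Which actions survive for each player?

Survivors P1:{A,B,C} P2:{Q,R}

P1 drop D (A beats it: P:6>5 Q:12>7 R:2>0)
P2 drop P (R beats it: A:6>5 B:6>3 C:9>8)
P1→{A,B,C} P2→{Q,R}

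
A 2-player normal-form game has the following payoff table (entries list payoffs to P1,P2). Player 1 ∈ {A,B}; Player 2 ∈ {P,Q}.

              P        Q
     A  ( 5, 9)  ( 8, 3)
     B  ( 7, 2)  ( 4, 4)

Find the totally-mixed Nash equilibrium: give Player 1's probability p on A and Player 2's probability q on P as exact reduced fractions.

(p,q) = (1/4, 2/3)

P1 indiff ⇒ q·5+(1-q)·8 = q·7+(1-q)·4 ⇒ q(-2) = (1-q)(-4) ⇒ q = 2/3
P2 indiff ⇒ p·9+(1-p)·2 = p·3+(1-p)·4 ⇒ p(6) = (1-p)(2) ⇒ p = 1/4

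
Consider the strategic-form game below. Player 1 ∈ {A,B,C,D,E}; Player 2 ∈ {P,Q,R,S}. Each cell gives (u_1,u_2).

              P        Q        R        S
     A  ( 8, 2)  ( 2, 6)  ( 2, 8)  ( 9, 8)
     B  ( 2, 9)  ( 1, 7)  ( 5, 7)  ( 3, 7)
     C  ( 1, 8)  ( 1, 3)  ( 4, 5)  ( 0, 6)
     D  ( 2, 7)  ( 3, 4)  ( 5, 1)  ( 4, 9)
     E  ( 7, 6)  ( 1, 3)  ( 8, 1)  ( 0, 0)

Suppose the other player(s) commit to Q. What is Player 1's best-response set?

u_1(A vs Q) = 2
u_1(B vs Q) = 1
u_1(C vs Q) = 1
u_1(D vs Q) = 3
u_1(E vs Q) = 1
max payoff 3 at {D}

P1 best: {D}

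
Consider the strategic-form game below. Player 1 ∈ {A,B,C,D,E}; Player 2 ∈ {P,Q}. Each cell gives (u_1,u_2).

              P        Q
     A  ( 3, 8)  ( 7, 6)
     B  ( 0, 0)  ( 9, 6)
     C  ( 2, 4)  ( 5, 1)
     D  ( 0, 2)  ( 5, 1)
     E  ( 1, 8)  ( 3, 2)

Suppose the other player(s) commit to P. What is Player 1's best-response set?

u_1(A vs P) = 3
u_1(B vs P) = 0
u_1(C vs P) = 2
u_1(D vs P) = 0
u_1(E vs P) = 1
max payoff 3 at {A}

BR_1 = {A}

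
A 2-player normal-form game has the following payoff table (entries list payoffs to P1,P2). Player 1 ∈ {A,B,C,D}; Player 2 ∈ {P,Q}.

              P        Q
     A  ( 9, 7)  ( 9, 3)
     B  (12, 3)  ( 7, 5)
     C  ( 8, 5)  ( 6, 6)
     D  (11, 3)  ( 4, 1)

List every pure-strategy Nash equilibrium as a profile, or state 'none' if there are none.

Equilibria: none

(A,P): not NE [P1→B gives 12>9]
(A,Q): not NE [P2→P gives 7>3]
(B,P): not NE [P2→Q gives 5>3]
(B,Q): not NE [P1→A gives 9>7]
(C,P): not NE [P1→B gives 12>8; P2→Q gives 6>5]
(C,Q): not NE [P1→A gives 9>6]
(D,P): not NE [P1→B gives 12>11]
(D,Q): not NE [P1→A gives 9>4; P2→P gives 3>1]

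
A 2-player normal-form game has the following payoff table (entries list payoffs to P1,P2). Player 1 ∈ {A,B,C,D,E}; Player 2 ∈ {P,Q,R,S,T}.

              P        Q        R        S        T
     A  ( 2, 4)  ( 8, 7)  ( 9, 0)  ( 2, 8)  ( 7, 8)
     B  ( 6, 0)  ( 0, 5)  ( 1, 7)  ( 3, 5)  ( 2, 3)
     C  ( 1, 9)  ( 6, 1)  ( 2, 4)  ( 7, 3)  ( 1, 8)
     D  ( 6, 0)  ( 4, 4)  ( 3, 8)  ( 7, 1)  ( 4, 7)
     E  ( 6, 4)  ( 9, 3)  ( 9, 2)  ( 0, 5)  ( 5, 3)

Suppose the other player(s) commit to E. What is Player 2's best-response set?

BR_2 = {S}

u_2(P vs E) = 4
u_2(Q vs E) = 3
u_2(R vs E) = 2
u_2(S vs E) = 5
u_2(T vs E) = 3
max payoff 5 at {S}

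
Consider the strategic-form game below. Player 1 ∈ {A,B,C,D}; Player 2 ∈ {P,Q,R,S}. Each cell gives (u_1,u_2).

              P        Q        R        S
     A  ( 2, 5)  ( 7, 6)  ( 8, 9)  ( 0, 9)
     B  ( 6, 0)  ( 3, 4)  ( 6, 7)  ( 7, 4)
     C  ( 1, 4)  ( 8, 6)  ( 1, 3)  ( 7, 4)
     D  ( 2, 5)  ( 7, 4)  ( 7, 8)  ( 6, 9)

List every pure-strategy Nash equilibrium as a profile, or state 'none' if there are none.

(A,P): not NE [P1→B gives 6>2; P2→S gives 9>5]
(A,Q): not NE [P1→C gives 8>7; P2→S gives 9>6]
(A,R): NE
(A,S): not NE [P1→C gives 7>0]
(B,P): not NE [P2→R gives 7>0]
(B,Q): not NE [P1→C gives 8>3; P2→R gives 7>4]
(B,R): not NE [P1→A gives 8>6]
(B,S): not NE [P2→R gives 7>4]
(C,P): not NE [P1→B gives 6>1; P2→Q gives 6>4]
(C,Q): NE
(C,R): not NE [P1→A gives 8>1; P2→Q gives 6>3]
(C,S): not NE [P2→Q gives 6>4]
(D,P): not NE [P1→B gives 6>2; P2→S gives 9>5]
(D,Q): not NE [P1→C gives 8>7; P2→S gives 9>4]
(D,R): not NE [P1→A gives 8>7; P2→S gives 9>8]
(D,S): not NE [P1→C gives 7>6]

NE set: (A,R), (C,Q)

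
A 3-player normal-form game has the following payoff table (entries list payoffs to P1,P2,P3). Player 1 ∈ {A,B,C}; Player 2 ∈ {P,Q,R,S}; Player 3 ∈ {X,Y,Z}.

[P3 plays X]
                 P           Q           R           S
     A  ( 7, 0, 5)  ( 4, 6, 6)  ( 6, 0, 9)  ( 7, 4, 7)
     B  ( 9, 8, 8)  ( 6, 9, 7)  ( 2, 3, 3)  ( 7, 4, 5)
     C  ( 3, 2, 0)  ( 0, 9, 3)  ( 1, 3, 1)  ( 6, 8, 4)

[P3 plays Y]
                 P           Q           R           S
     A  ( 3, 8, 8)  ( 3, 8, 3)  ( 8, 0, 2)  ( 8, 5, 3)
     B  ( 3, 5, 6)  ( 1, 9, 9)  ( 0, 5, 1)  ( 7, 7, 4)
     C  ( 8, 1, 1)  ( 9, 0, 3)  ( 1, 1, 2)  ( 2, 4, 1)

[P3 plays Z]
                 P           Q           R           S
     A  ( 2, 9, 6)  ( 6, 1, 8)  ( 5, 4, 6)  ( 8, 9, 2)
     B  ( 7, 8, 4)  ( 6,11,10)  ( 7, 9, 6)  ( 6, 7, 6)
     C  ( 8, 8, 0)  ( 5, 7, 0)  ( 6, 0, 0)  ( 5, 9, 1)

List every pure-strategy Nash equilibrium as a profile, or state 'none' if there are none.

(A,P,X): not NE [P1→B gives 9>7; P2→Q gives 6>0; P3→Y gives 8>5]
(A,P,Y): not NE [P1→C gives 8>3]
(A,P,Z): not NE [P1→C gives 8>2; P3→Y gives 8>6]
(A,Q,X): not NE [P1→B gives 6>4; P3→Z gives 8>6]
(A,Q,Y): not NE [P1→C gives 9>3; P3→Z gives 8>3]
(A,Q,Z): not NE [P2→S gives 9>1]
(A,R,X): not NE [P2→Q gives 6>0]
(A,R,Y): not NE [P2→Q gives 8>0; P3→X gives 9>2]
(A,R,Z): not NE [P1→B gives 7>5; P2→S gives 9>4; P3→X gives 9>6]
(A,S,X): not NE [P2→Q gives 6>4]
(A,S,Y): not NE [P2→Q gives 8>5; P3→X gives 7>3]
(A,S,Z): not NE [P3→X gives 7>2]
(B,P,X): not NE [P2→Q gives 9>8]
(B,P,Y): not NE [P1→C gives 8>3; P2→Q gives 9>5; P3→X gives 8>6]
(B,P,Z): not NE [P1→C gives 8>7; P2→Q gives 11>8; P3→X gives 8>4]
(B,Q,X): not NE [P3→Z gives 10>7]
(B,Q,Y): not NE [P1→C gives 9>1; P3→Z gives 10>9]
(B,Q,Z): NE
(B,R,X): not NE [P1→A gives 6>2; P2→Q gives 9>3; P3→Z gives 6>3]
(B,R,Y): not NE [P1→A gives 8>0; P2→Q gives 9>5; P3→Z gives 6>1]
(B,R,Z): not NE [P2→Q gives 11>9]
(B,S,X): not NE [P2→Q gives 9>4; P3→Z gives 6>5]
(B,S,Y): not NE [P1→A gives 8>7; P2→Q gives 9>7; P3→Z gives 6>4]
(B,S,Z): not NE [P1→A gives 8>6; P2→Q gives 11>7]
(C,P,X): not NE [P1→B gives 9>3; P2→Q gives 9>2; P3→Y gives 1>0]
(C,P,Y): not NE [P2→S gives 4>1]
(C,P,Z): not NE [P2→S gives 9>8; P3→Y gives 1>0]
(C,Q,X): not NE [P1→B gives 6>0]
(C,Q,Y): not NE [P2→S gives 4>0]
(C,Q,Z): not NE [P1→B gives 6>5; P2→S gives 9>7; P3→Y gives 3>0]
(C,R,X): not NE [P1→A gives 6>1; P2→Q gives 9>3; P3→Y gives 2>1]
(C,R,Y): not NE [P1→A gives 8>1; P2→S gives 4>1]
(C,R,Z): not NE [P1→B gives 7>6; P2→S gives 9>0; P3→Y gives 2>0]
(C,S,X): not NE [P1→B gives 7>6; P2→Q gives 9>8]
(C,S,Y): not NE [P1→A gives 8>2; P3→X gives 4>1]
(C,S,Z): not NE [P1→A gives 8>5; P3→X gives 4>1]

PSNE = {(B,Q,Z)}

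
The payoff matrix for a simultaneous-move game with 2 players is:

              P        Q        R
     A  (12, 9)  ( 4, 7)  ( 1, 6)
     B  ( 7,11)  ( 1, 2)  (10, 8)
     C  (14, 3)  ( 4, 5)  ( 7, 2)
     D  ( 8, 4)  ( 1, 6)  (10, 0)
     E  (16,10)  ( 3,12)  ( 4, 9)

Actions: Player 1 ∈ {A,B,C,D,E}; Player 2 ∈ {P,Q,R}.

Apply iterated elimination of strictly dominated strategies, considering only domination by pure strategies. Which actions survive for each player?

P2 drop R (P beats it: A:9>6 B:11>8 C:3>2 D:4>0 E:10>9)
P1 drop B (A beats it: P:12>7 Q:4>1)
P1 drop D (A beats it: P:12>8 Q:4>1)
P1→{A,C,E} P2→{P,Q}

Remaining: P1:{A,C,E} P2:{P,Q}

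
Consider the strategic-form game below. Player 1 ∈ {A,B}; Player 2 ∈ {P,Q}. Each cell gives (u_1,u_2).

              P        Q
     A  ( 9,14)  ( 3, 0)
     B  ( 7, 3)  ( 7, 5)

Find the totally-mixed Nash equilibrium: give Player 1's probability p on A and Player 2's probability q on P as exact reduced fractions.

p=1/8, q=2/3

P1 indiff ⇒ q·9+(1-q)·3 = q·7+(1-q)·7 ⇒ q(2) = (1-q)(4) ⇒ q = 2/3
P2 indiff ⇒ p·14+(1-p)·3 = p·0+(1-p)·5 ⇒ p(14) = (1-p)(2) ⇒ p = 1/8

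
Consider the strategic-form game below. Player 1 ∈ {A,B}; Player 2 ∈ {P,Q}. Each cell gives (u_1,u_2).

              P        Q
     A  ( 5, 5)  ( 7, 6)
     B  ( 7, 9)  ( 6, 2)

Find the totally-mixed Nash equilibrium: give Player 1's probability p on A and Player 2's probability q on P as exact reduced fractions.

P1 indiff ⇒ q·5+(1-q)·7 = q·7+(1-q)·6 ⇒ q(-2) = (1-q)(-1) ⇒ q = 1/3
P2 indiff ⇒ p·5+(1-p)·9 = p·6+(1-p)·2 ⇒ p(-1) = (1-p)(-7) ⇒ p = 7/8

p=7/8, q=1/3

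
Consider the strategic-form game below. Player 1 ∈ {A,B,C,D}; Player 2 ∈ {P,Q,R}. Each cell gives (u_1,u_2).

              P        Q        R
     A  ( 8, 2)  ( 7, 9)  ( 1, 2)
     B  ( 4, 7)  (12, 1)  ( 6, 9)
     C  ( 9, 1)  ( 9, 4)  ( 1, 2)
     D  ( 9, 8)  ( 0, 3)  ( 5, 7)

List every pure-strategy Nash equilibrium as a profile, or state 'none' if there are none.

PSNE = {(B,R), (D,P)}

(A,P): not NE [P1→D gives 9>8; P2→Q gives 9>2]
(A,Q): not NE [P1→B gives 12>7]
(A,R): not NE [P1→B gives 6>1; P2→Q gives 9>2]
(B,P): not NE [P1→D gives 9>4; P2→R gives 9>7]
(B,Q): not NE [P2→R gives 9>1]
(B,R): NE
(C,P): not NE [P2→Q gives 4>1]
(C,Q): not NE [P1→B gives 12>9]
(C,R): not NE [P1→B gives 6>1; P2→Q gives 4>2]
(D,P): NE
(D,Q): not NE [P1→B gives 12>0; P2→P gives 8>3]
(D,R): not NE [P1→B gives 6>5; P2→P gives 8>7]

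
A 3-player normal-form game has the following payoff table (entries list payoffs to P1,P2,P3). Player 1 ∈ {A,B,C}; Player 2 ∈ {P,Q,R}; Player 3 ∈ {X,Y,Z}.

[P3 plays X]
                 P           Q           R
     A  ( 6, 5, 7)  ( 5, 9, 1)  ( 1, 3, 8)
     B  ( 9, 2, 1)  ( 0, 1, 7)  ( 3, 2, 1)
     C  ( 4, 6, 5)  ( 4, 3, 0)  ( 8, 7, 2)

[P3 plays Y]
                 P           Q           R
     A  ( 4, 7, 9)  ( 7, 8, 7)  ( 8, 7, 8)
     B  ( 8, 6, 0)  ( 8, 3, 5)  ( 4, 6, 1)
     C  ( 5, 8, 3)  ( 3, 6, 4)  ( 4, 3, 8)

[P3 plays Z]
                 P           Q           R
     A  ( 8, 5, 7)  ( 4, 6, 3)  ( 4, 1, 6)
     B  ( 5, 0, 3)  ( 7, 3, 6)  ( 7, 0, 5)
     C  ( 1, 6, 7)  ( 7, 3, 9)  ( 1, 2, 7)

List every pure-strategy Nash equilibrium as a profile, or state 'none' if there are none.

(A,P,X): not NE [P1→B gives 9>6; P2→Q gives 9>5; P3→Y gives 9>7]
(A,P,Y): not NE [P1→B gives 8>4; P2→Q gives 8>7]
(A,P,Z): not NE [P2→Q gives 6>5; P3→Y gives 9>7]
(A,Q,X): not NE [P3→Y gives 7>1]
(A,Q,Y): not NE [P1→B gives 8>7]
(A,Q,Z): not NE [P1→C gives 7>4; P3→Y gives 7>3]
(A,R,X): not NE [P1→C gives 8>1; P2→Q gives 9>3]
(A,R,Y): not NE [P2→Q gives 8>7]
(A,R,Z): not NE [P1→B gives 7>4; P2→Q gives 6>1; P3→Y gives 8>6]
(B,P,X): not NE [P3→Z gives 3>1]
(B,P,Y): not NE [P3→Z gives 3>0]
(B,P,Z): not NE [P1→A gives 8>5; P2→Q gives 3>0]
(B,Q,X): not NE [P1→A gives 5>0; P2→R gives 2>1]
(B,Q,Y): not NE [P2→R gives 6>3; P3→X gives 7>5]
(B,Q,Z): not NE [P3→X gives 7>6]
(B,R,X): not NE [P1→C gives 8>3; P3→Z gives 5>1]
(B,R,Y): not NE [P1→A gives 8>4; P3→Z gives 5>1]
(B,R,Z): not NE [P2→Q gives 3>0]
(C,P,X): not NE [P1→B gives 9>4; P2→R gives 7>6; P3→Z gives 7>5]
(C,P,Y): not NE [P1→B gives 8>5; P3→Z gives 7>3]
(C,P,Z): not NE [P1→A gives 8>1]
(C,Q,X): not NE [P1→A gives 5>4; P2→R gives 7>3; P3→Z gives 9>0]
(C,Q,Y): not NE [P1→B gives 8>3; P2→P gives 8>6; P3→Z gives 9>4]
(C,Q,Z): not NE [P2→P gives 6>3]
(C,R,X): not NE [P3→Y gives 8>2]
(C,R,Y): not NE [P1→A gives 8>4; P2→P gives 8>3]
(C,R,Z): not NE [P1→B gives 7>1; P2→P gives 6>2; P3→Y gives 8>7]

No pure NE.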